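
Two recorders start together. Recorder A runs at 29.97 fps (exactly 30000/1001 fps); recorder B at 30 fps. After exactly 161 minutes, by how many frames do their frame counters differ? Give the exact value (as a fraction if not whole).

161 min = 9660 s.
A emits 30000/1001 × 9660 = 41400000/143 frames; B emits 30 × 9660 = 289800.
Difference = 41400/143 frames (≈ 289.5105); B is ahead of A.

41400/143 frames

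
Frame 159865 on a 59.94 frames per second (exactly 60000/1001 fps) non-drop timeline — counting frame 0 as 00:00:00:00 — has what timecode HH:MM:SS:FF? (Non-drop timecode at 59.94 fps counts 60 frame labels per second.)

159865 ÷ 60 = 2664 full seconds, remainder 25 frames.
2664 s = 0 h 44 min 24 s.
Timecode: 00:44:24:25.

00:44:24:25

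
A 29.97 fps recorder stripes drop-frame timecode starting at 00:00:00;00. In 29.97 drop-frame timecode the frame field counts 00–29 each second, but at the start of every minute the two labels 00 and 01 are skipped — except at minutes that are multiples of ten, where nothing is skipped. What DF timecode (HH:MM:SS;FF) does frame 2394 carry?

Each 10-minute DF block holds 10 × 60 × 30 − 9 × 2 = 17982 frames. 2394 ÷ 17982 → 0 full blocks, remainder 2394.
Within the partial block the first minute is 1800 frames and each further minute 1798, so 1 further minute boundary passed. Total skipped labels = 18 × 0 + 2 × 1 = 2.
Non-drop label index = 2394 + 2 = 2396; at 30 labels/s that is 00:01:19:26, i.e. DF 00:01:19;26.

00:01:19;26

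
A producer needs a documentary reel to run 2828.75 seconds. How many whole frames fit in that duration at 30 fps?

84862 frames

Frames = 2828.75 × 30 = 169725/2 ≈ 84862.5000.
Complete frames: 84862.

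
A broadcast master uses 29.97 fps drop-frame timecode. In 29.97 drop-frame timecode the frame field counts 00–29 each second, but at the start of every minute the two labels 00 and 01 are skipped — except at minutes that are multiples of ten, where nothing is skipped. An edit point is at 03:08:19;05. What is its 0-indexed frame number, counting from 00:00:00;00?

338635

Complete 10-minute blocks: 18, each 17982 frames → 323676.
Remaining 8 whole minutes in the current block: 1800 + 7 × 1798 = 14386 frames.
Within the current minute: 19 × 30 + 5 − 2 = 573 (labels ;00/;01 skipped at this minute). Total = 323676 + 14386 + 573 = 338635.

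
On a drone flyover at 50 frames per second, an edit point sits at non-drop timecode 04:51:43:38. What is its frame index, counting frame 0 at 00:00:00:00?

Total seconds to the label: (4 × 3600 + 51 × 60 + 43) = 17503.
Frame index = 17503 × 50 + 38 = 875188.

frame 875188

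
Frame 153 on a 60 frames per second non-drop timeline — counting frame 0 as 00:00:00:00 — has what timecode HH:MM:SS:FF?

00:00:02:33

153 ÷ 60 = 2 full seconds, remainder 33 frames.
2 s = 0 h 0 min 2 s.
Timecode: 00:00:02:33.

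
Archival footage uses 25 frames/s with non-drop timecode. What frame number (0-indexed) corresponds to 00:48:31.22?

72797

Total seconds to the label: (0 × 3600 + 48 × 60 + 31) = 2911.
Frame index = 2911 × 25 + 22 = 72797.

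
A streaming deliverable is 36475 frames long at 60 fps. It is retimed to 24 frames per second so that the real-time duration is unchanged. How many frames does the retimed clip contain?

14590 frames

Target frames = source frames × (target rate / source rate) = 36475 × (24)/(60) = 36475 × 2/5 = 14590.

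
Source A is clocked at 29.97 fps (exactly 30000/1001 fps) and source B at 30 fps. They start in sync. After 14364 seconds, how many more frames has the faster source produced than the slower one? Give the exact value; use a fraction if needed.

61560/143 frames

A emits 30000/1001 × 14364 = 61560000/143 frames; B emits 30 × 14364 = 430920.
Difference = 61560/143 frames (≈ 430.4895); B is ahead of A.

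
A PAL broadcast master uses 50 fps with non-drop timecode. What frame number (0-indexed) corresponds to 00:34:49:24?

104474

Total seconds to the label: (0 × 3600 + 34 × 60 + 49) = 2089.
Frame index = 2089 × 50 + 24 = 104474.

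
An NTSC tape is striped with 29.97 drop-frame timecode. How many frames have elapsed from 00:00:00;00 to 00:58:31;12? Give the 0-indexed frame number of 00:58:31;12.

105236

Complete 10-minute blocks: 5, each 17982 frames → 89910.
Remaining 8 whole minutes in the current block: 1800 + 7 × 1798 = 14386 frames.
Within the current minute: 31 × 30 + 12 − 2 = 940 (labels ;00/;01 skipped at this minute). Total = 89910 + 14386 + 940 = 105236.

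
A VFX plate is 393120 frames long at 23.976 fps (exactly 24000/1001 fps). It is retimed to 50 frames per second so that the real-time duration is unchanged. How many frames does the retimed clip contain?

Target frames = source frames × (target rate / source rate) = 393120 × (50)/(24000/1001) = 393120 × 1001/480 = 819819.

819819 frames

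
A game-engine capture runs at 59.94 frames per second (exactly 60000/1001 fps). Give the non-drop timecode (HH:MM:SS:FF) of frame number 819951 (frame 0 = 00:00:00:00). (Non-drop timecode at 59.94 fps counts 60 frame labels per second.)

819951 ÷ 60 = 13665 full seconds, remainder 51 frames.
13665 s = 3 h 47 min 45 s.
Timecode: 03:47:45:51.

03:47:45:51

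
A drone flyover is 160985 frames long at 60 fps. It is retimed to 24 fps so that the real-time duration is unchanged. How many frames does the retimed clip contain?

Target frames = source frames × (target rate / source rate) = 160985 × (24)/(60) = 160985 × 2/5 = 64394.

64394 frames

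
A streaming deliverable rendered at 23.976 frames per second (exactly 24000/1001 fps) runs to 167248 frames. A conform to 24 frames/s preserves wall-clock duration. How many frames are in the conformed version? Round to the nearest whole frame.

167415 frames

Frames at target rate = 167248 × (24) / (24000/1001) = 20926906/125 ≈ 167415.248.
Nearest whole frame: 167415.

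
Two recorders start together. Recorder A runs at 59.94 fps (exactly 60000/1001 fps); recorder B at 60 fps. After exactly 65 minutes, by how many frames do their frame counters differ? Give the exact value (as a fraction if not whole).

18000/77 frames

65 min = 3900 s.
A emits 60000/1001 × 3900 = 18000000/77 frames; B emits 60 × 3900 = 234000.
Difference = 18000/77 frames (≈ 233.7662); B is ahead of A.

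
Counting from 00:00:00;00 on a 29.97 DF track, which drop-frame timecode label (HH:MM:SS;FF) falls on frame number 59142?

Each 10-minute DF block holds 10 × 60 × 30 − 9 × 2 = 17982 frames. 59142 ÷ 17982 → 3 full blocks, remainder 5196.
Within the partial block the first minute is 1800 frames and each further minute 1798, so 2 further minute boundaries passed. Total skipped labels = 18 × 3 + 2 × 2 = 58.
Non-drop label index = 59142 + 58 = 59200; at 30 labels/s that is 00:32:53:10, i.e. DF 00:32:53;10.

00:32:53;10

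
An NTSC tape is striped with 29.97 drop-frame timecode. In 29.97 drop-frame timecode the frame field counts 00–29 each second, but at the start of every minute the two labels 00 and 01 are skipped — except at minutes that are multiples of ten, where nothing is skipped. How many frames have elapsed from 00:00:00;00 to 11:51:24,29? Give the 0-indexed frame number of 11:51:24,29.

1279269

As if non-drop at 30 labels/s: (11 × 3600 + 51 × 60 + 24) × 30 + 29 = 1280549.
Minute boundaries passed: 711; those not divisible by 10: 711 − 71 = 640; dropped labels = 2 × 640 = 1280.
Actual frame index = 1280549 − 1280 = 1279269.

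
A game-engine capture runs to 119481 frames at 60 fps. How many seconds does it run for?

1991.35 seconds

Running time = 119481 / (60) = 1991.35 s.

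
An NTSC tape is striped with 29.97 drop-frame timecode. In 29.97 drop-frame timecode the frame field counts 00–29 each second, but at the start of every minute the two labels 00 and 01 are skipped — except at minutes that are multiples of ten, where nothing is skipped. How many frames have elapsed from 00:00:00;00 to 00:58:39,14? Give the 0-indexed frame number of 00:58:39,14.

As if non-drop at 30 labels/s: (0 × 3600 + 58 × 60 + 39) × 30 + 14 = 105584.
Minute boundaries passed: 58; those not divisible by 10: 58 − 5 = 53; dropped labels = 2 × 53 = 106.
Actual frame index = 105584 − 106 = 105478.

105478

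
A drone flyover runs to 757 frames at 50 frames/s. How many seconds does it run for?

Running time = 757 / (50) = 15.14 s.

15.14 seconds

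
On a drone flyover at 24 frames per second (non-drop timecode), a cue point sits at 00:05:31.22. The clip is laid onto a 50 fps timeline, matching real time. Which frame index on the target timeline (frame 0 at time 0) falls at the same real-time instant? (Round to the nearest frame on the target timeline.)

Source frame index: (0×3600 + 5×60 + 31) × 24 + 22 = 7966.
Real time: 7966 / (24) = 3983/12 s.
Target frame: (3983/12) × (50) = 99575/6 ≈ 16595.833 → 16596.

frame 16596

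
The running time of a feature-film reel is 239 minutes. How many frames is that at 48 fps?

239 min = 14340 s.
Frames = 14340 × 48 = 688320.

688320 frames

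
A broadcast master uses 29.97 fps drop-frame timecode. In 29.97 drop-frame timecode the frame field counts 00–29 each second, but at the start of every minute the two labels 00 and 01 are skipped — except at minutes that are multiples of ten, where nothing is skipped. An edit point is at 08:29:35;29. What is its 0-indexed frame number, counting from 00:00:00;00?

916361

Complete 10-minute blocks: 50, each 17982 frames → 899100.
Remaining 9 whole minutes in the current block: 1800 + 8 × 1798 = 16184 frames.
Within the current minute: 35 × 30 + 29 − 2 = 1077 (labels ;00/;01 skipped at this minute). Total = 899100 + 16184 + 1077 = 916361.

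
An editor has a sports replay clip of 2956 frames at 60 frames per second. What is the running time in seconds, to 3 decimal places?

49.267 seconds

Running time = 2956 × 1/60 = 739/15 s ≈ 49.267 s.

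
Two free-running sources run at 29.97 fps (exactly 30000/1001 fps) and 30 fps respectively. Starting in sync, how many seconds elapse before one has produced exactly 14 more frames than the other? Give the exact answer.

7007/15 seconds

The gap grows by |30 − 30000/1001| = 30/1001 frames per second.
Time for a 14-frame gap: 14 ÷ (30/1001) = 7007/15 s.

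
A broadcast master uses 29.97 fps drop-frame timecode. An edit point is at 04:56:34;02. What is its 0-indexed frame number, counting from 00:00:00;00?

533288

As if non-drop at 30 labels/s: (4 × 3600 + 56 × 60 + 34) × 30 + 2 = 533822.
Minute boundaries passed: 296; those not divisible by 10: 296 − 29 = 267; dropped labels = 2 × 267 = 534.
Actual frame index = 533822 − 534 = 533288.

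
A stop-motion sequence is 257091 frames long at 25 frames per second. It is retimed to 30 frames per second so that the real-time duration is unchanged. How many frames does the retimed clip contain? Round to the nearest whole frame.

Frames at target rate = 257091 × (30) / (25) = 1542546/5 ≈ 308509.200.
Nearest whole frame: 308509.

308509 frames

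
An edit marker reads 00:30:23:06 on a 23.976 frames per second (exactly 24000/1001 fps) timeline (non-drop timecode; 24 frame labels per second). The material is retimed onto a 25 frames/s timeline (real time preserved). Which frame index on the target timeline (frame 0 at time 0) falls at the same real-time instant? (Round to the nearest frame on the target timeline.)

Source frame index: (0×3600 + 30×60 + 23) × 24 + 6 = 43758.
Real time: 43758 / (24000/1001) = 7300293/4000 s.
Target frame: (7300293/4000) × (25) = 7300293/160 ≈ 45626.831 → 45627.

frame 45627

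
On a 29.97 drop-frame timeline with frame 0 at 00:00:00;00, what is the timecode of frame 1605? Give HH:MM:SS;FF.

00:00:53;15

Ten DF minutes hold 17982 frames, so frame 1605 lies in block 0 (frames 0–17981) with 1605 frames into that block.
The block's first minute is 1800 frames and the rest 1798 each; 1605 frames reaches minute 0, so 0 × 18 + 0 × 2 = 0 labels have been skipped so far.
Adding those back, label number 1605 + 0 = 1605 at 30 labels/s is 53 s + 15 f = 0 h 0 min 53 s frame 15, i.e. 00:00:53;15.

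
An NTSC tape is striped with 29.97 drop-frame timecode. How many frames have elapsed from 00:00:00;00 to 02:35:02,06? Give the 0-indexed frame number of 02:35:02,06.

278786

As if non-drop at 30 labels/s: (2 × 3600 + 35 × 60 + 2) × 30 + 6 = 279066.
Minute boundaries passed: 155; those not divisible by 10: 155 − 15 = 140; dropped labels = 2 × 140 = 280.
Actual frame index = 279066 − 280 = 278786.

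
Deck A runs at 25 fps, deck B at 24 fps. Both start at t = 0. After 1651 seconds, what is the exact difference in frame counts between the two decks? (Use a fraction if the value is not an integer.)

1651 frames

A emits 25 × 1651 = 41275 frames; B emits 24 × 1651 = 39624.
Difference = 1651 frames; B is behind A.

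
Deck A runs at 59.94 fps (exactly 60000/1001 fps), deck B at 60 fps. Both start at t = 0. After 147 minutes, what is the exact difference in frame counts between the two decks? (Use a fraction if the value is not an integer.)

75600/143 frames

147 min = 8820 s.
A emits 60000/1001 × 8820 = 75600000/143 frames; B emits 60 × 8820 = 529200.
Difference = 75600/143 frames (≈ 528.6713); B is ahead of A.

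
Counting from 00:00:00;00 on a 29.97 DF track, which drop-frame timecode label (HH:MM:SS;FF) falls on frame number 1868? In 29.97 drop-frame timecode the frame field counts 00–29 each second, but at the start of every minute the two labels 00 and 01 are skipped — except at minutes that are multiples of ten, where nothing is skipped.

00:01:02;10

Ten DF minutes hold 17982 frames, so frame 1868 lies in block 0 (frames 0–17981) with 1868 frames into that block.
The block's first minute is 1800 frames and the rest 1798 each; 1868 frames reaches minute 1, so 0 × 18 + 1 × 2 = 2 labels have been skipped so far.
Adding those back, label number 1868 + 2 = 1870 at 30 labels/s is 62 s + 10 f = 0 h 1 min 2 s frame 10, i.e. 00:01:02;10.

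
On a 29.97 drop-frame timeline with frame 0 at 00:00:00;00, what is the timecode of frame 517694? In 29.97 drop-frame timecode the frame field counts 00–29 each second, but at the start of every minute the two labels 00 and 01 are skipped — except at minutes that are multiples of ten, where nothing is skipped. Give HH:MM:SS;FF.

Each 10-minute DF block holds 10 × 60 × 30 − 9 × 2 = 17982 frames. 517694 ÷ 17982 → 28 full blocks, remainder 14198.
Within the partial block the first minute is 1800 frames and each further minute 1798, so 7 further minute boundaries passed. Total skipped labels = 18 × 28 + 2 × 7 = 518.
Non-drop label index = 517694 + 518 = 518212; at 30 labels/s that is 04:47:53:22, i.e. DF 04:47:53;22.

04:47:53;22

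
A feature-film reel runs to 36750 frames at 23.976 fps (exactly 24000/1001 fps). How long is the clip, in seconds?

1532.78125 seconds

Running time = 36750 / (24000/1001) = 1532.78125 s.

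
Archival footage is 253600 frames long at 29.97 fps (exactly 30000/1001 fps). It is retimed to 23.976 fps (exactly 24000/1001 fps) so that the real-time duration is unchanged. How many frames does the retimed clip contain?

Target frames = source frames × (target rate / source rate) = 253600 × (24000/1001)/(30000/1001) = 253600 × 4/5 = 202880.

202880 frames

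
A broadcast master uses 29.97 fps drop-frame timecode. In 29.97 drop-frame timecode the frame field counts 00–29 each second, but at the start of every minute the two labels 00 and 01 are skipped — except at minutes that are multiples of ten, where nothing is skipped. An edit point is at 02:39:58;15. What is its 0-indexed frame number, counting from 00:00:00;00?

287667

As if non-drop at 30 labels/s: (2 × 3600 + 39 × 60 + 58) × 30 + 15 = 287955.
Minute boundaries passed: 159; those not divisible by 10: 159 − 15 = 144; dropped labels = 2 × 144 = 288.
Actual frame index = 287955 − 288 = 287667.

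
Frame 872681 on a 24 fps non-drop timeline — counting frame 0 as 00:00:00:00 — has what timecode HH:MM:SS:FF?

872681 ÷ 24 = 36361 full seconds, remainder 17 frames.
36361 s = 10 h 6 min 1 s.
Timecode: 10:06:01:17.

10:06:01:17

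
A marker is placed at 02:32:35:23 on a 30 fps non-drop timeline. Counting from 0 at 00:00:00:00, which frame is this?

274673

Total seconds to the label: (2 × 3600 + 32 × 60 + 35) = 9155.
Frame index = 9155 × 30 + 23 = 274673.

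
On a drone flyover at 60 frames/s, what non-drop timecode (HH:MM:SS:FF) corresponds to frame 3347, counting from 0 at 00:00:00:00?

00:00:55:47

3347 ÷ 60 = 55 full seconds, remainder 47 frames.
55 s = 0 h 0 min 55 s.
Timecode: 00:00:55:47.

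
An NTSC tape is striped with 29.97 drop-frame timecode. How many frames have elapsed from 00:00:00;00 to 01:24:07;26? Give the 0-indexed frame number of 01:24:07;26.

As if non-drop at 30 labels/s: (1 × 3600 + 24 × 60 + 7) × 30 + 26 = 151436.
Minute boundaries passed: 84; those not divisible by 10: 84 − 8 = 76; dropped labels = 2 × 76 = 152.
Actual frame index = 151436 − 152 = 151284.

151284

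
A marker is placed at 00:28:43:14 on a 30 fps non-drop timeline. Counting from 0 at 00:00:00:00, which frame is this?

frame 51704

Total seconds to the label: (0 × 3600 + 28 × 60 + 43) = 1723.
Frame index = 1723 × 30 + 14 = 51704.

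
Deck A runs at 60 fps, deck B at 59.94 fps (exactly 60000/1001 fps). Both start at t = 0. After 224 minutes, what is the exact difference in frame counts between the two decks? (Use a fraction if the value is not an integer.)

115200/143 frames

224 min = 13440 s.
A emits 60 × 13440 = 806400 frames; B emits 60000/1001 × 13440 = 115200000/143.
Difference = 115200/143 frames (≈ 805.5944); B is behind A.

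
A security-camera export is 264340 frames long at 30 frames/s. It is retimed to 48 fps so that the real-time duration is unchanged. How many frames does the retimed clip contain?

Target frames = source frames × (target rate / source rate) = 264340 × (48)/(30) = 264340 × 8/5 = 422944.

422944 frames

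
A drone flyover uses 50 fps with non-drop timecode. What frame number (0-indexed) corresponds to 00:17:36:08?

Total seconds to the label: (0 × 3600 + 17 × 60 + 36) = 1056.
Frame index = 1056 × 50 + 8 = 52808.

52808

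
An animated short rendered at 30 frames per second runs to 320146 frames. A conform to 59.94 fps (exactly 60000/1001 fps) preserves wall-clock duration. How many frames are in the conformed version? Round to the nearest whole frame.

Frames at target rate = 320146 × (60000/1001) / (30) = 640292000/1001 ≈ 639652.348.
Nearest whole frame: 639652.

639652 frames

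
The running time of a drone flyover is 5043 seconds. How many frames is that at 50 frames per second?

252150 frames

Frames = 5043 × 50 = 252150.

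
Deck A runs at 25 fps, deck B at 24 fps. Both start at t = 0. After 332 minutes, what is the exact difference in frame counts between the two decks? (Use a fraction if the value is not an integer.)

19920 frames

332 min = 19920 s.
A emits 25 × 19920 = 498000 frames; B emits 24 × 19920 = 478080.
Difference = 19920 frames; B is behind A.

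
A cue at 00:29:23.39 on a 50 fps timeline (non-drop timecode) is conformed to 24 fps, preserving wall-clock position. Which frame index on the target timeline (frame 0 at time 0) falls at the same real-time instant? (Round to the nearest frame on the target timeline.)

Source frame index: (0×3600 + 29×60 + 23) × 50 + 39 = 88189.
Real time: 88189 / (50) = 88189/50 s.
Target frame: (88189/50) × (24) = 1058268/25 ≈ 42330.720 → 42331.

frame 42331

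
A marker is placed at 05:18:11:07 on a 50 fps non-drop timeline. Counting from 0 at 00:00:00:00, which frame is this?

frame 954557

Total seconds to the label: (5 × 3600 + 18 × 60 + 11) = 19091.
Frame index = 19091 × 50 + 7 = 954557.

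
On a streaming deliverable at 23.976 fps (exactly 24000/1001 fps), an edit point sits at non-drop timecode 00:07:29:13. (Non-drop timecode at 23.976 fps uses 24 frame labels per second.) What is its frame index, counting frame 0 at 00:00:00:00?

Total seconds to the label: (0 × 3600 + 7 × 60 + 29) = 449.
Frame index = 449 × 24 + 13 = 10789.

frame 10789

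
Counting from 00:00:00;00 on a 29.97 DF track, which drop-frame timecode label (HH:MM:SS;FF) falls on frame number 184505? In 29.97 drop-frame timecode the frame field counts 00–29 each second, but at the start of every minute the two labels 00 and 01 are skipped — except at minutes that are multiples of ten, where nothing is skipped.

Each 10-minute DF block holds 10 × 60 × 30 − 9 × 2 = 17982 frames. 184505 ÷ 17982 → 10 full blocks, remainder 4685.
Within the partial block the first minute is 1800 frames and each further minute 1798, so 2 further minute boundaries passed. Total skipped labels = 18 × 10 + 2 × 2 = 184.
Non-drop label index = 184505 + 184 = 184689; at 30 labels/s that is 01:42:36:09, i.e. DF 01:42:36;09.

01:42:36;09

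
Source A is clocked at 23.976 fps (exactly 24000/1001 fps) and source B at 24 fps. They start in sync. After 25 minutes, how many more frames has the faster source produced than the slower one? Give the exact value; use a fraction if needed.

25 min = 1500 s.
A emits 24000/1001 × 1500 = 36000000/1001 frames; B emits 24 × 1500 = 36000.
Difference = 36000/1001 frames (≈ 35.9640); B is ahead of A.

36000/1001 frames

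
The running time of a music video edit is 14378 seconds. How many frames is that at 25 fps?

359450 frames

Frames = 14378 × 25 = 359450.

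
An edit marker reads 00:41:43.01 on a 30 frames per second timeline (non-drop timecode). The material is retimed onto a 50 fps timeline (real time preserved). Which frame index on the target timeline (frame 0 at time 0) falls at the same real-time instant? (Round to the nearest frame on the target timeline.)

frame 125152

Source frame index: (0×3600 + 41×60 + 43) × 30 + 1 = 75091.
Real time: 75091 / (30) = 75091/30 s.
Target frame: (75091/30) × (50) = 375455/3 ≈ 125151.667 → 125152.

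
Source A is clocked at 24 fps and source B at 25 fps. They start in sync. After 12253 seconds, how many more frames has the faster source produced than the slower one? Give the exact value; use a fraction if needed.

12253 frames

A emits 24 × 12253 = 294072 frames; B emits 25 × 12253 = 306325.
Difference = 12253 frames; B is ahead of A.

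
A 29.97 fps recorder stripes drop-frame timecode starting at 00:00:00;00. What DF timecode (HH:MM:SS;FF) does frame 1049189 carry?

Ten DF minutes hold 17982 frames, so frame 1049189 lies in block 58 (frames 1042956–1060937) with 6233 frames into that block.
The block's first minute is 1800 frames and the rest 1798 each; 6233 frames reaches minute 3, so 58 × 18 + 3 × 2 = 1050 labels have been skipped so far.
Adding those back, label number 1049189 + 1050 = 1050239 at 30 labels/s is 35007 s + 29 f = 9 h 43 min 27 s frame 29, i.e. 09:43:27;29.

09:43:27;29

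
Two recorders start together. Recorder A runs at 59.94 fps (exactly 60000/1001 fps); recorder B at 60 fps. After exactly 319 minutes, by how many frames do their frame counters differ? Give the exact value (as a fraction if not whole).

319 min = 19140 s.
A emits 60000/1001 × 19140 = 104400000/91 frames; B emits 60 × 19140 = 1148400.
Difference = 104400/91 frames (≈ 1147.2527); B is ahead of A.

104400/91 frames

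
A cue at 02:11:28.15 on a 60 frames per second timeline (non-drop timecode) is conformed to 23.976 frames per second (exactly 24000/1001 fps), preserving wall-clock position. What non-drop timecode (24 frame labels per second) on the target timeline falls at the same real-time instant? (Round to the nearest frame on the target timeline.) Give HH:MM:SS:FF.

02:11:20:09

Source frame index: (2×3600 + 11×60 + 28) × 60 + 15 = 473295.
Real time: 473295 / (60) = 31553/4 s.
Target frame: (31553/4) × (24000/1001) = 189318000/1001 ≈ 189128.871 → 189129.
At 24 labels/s: frame 189129 → 02:11:20:09.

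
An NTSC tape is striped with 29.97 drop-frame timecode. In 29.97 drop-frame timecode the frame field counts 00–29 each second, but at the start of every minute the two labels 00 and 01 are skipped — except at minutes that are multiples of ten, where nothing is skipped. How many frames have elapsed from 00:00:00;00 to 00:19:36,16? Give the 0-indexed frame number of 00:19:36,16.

As if non-drop at 30 labels/s: (0 × 3600 + 19 × 60 + 36) × 30 + 16 = 35296.
Minute boundaries passed: 19; those not divisible by 10: 19 − 1 = 18; dropped labels = 2 × 18 = 36.
Actual frame index = 35296 − 36 = 35260.

35260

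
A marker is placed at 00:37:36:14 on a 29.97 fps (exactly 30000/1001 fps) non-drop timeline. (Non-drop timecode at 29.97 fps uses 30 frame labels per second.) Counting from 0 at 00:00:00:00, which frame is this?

Total seconds to the label: (0 × 3600 + 37 × 60 + 36) = 2256.
Frame index = 2256 × 30 + 14 = 67694.

67694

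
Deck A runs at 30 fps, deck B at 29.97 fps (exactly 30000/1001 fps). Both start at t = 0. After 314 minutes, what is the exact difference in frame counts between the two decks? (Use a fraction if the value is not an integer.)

314 min = 18840 s.
A emits 30 × 18840 = 565200 frames; B emits 30000/1001 × 18840 = 565200000/1001.
Difference = 565200/1001 frames (≈ 564.6354); B is behind A.

565200/1001 frames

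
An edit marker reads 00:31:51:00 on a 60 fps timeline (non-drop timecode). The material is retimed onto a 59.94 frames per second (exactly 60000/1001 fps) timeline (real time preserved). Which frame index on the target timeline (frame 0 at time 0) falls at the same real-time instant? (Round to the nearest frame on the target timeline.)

frame 114545

Source frame index: (0×3600 + 31×60 + 51) × 60 + 0 = 114660.
Real time: 114660 / (60) = 1911 s.
Target frame: (1911) × (60000/1001) = 1260000/11 ≈ 114545.455 → 114545.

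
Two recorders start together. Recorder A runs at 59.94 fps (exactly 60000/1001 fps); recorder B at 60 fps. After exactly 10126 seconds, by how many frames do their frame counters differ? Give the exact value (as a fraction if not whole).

A emits 60000/1001 × 10126 = 607560000/1001 frames; B emits 60 × 10126 = 607560.
Difference = 607560/1001 frames (≈ 606.9530); B is ahead of A.

607560/1001 frames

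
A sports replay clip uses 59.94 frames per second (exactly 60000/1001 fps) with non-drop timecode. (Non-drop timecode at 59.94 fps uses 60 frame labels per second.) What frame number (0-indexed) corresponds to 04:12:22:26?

908546

Total seconds to the label: (4 × 3600 + 12 × 60 + 22) = 15142.
Frame index = 15142 × 60 + 26 = 908546.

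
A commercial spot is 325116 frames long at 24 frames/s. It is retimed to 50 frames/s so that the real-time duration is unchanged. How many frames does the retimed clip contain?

677325 frames

Target frames = source frames × (target rate / source rate) = 325116 × (50)/(24) = 325116 × 25/12 = 677325.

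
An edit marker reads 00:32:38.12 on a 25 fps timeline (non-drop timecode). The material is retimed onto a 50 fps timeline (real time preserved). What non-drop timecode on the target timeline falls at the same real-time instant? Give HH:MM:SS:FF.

00:32:38:24

Source frame index: (0×3600 + 32×60 + 38) × 25 + 12 = 48962.
Real time: 48962 / (25) = 48962/25 s.
Target frame: (48962/25) × (50) = 97924.
At 50 labels/s: frame 97924 → 00:32:38:24.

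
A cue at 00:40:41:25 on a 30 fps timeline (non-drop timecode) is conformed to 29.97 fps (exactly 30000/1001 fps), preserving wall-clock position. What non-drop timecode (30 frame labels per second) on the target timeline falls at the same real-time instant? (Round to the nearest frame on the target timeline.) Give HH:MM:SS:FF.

Source frame index: (0×3600 + 40×60 + 41) × 30 + 25 = 73255.
Real time: 73255 / (30) = 14651/6 s.
Target frame: (14651/6) × (30000/1001) = 805000/11 ≈ 73181.818 → 73182.
At 30 labels/s: frame 73182 → 00:40:39:12.

00:40:39:12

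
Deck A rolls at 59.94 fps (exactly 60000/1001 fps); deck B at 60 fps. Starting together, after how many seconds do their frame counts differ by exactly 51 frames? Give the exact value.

850.85 seconds

The gap grows by |60 − 60000/1001| = 60/1001 frames per second.
Time for a 51-frame gap: 51 ÷ (60/1001) = 850.85 s.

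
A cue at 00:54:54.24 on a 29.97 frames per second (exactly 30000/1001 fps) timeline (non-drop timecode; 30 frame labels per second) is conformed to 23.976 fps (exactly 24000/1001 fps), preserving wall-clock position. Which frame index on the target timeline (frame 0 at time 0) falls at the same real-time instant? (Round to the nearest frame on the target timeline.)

frame 79075

Source frame index: (0×3600 + 54×60 + 54) × 30 + 24 = 98844.
Real time: 98844 / (30000/1001) = 8245237/2500 s.
Target frame: (8245237/2500) × (24000/1001) = 395376/5 ≈ 79075.200 → 79075.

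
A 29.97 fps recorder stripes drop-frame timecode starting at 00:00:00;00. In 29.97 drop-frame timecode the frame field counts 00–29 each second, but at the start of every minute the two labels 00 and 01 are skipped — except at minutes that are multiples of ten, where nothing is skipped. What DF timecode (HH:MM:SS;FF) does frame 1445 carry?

00:00:48;05

Ten DF minutes hold 17982 frames, so frame 1445 lies in block 0 (frames 0–17981) with 1445 frames into that block.
The block's first minute is 1800 frames and the rest 1798 each; 1445 frames reaches minute 0, so 0 × 18 + 0 × 2 = 0 labels have been skipped so far.
Adding those back, label number 1445 + 0 = 1445 at 30 labels/s is 48 s + 5 f = 0 h 0 min 48 s frame 5, i.e. 00:00:48;05.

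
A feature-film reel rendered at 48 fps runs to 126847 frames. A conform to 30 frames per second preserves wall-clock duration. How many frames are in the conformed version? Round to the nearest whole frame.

79279 frames

Frames at target rate = 126847 × (30) / (48) = 634235/8 ≈ 79279.375.
Nearest whole frame: 79279.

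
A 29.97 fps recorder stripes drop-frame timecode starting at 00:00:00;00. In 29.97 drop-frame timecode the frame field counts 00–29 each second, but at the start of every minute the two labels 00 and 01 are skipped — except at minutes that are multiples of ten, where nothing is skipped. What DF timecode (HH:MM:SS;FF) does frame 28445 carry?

00:15:49;03

Ten DF minutes hold 17982 frames, so frame 28445 lies in block 1 (frames 17982–35963) with 10463 frames into that block.
The block's first minute is 1800 frames and the rest 1798 each; 10463 frames reaches minute 5, so 1 × 18 + 5 × 2 = 28 labels have been skipped so far.
Adding those back, label number 28445 + 28 = 28473 at 30 labels/s is 949 s + 3 f = 0 h 15 min 49 s frame 3, i.e. 00:15:49;03.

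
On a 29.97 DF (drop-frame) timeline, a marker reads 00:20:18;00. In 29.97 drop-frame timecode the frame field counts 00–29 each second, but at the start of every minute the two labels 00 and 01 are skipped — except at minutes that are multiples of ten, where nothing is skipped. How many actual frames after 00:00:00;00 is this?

Complete 10-minute blocks: 2, each 17982 frames → 35964.
Remaining 0 whole minutes in the current block: 0 frames.
Within the current minute: 18 × 30 + 0 = 540. Total = 35964 + 0 + 540 = 36504.

36504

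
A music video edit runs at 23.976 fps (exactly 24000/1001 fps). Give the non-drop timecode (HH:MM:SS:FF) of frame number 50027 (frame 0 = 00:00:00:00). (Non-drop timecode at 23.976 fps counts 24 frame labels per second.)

00:34:44:11

50027 ÷ 24 = 2084 full seconds, remainder 11 frames.
2084 s = 0 h 34 min 44 s.
Timecode: 00:34:44:11.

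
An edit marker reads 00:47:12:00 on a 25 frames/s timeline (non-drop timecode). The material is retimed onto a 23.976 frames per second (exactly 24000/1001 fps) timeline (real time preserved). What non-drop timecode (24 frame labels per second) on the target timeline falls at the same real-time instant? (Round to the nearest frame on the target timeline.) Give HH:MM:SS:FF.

Source frame index: (0×3600 + 47×60 + 12) × 25 + 0 = 70800.
Real time: 70800 / (25) = 2832 s.
Target frame: (2832) × (24000/1001) = 67968000/1001 ≈ 67900.100 → 67900.
At 24 labels/s: frame 67900 → 00:47:09:04.

00:47:09:04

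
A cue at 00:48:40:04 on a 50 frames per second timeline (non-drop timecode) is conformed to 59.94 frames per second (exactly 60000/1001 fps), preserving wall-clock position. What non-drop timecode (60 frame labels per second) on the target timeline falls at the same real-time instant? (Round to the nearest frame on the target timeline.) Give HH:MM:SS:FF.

Source frame index: (0×3600 + 48×60 + 40) × 50 + 4 = 146004.
Real time: 146004 / (50) = 73002/25 s.
Target frame: (73002/25) × (60000/1001) = 175204800/1001 ≈ 175029.770 → 175030.
At 60 labels/s: frame 175030 → 00:48:37:10.

00:48:37:10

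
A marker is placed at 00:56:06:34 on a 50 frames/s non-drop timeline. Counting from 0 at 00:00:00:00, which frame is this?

Total seconds to the label: (0 × 3600 + 56 × 60 + 6) = 3366.
Frame index = 3366 × 50 + 34 = 168334.

frame 168334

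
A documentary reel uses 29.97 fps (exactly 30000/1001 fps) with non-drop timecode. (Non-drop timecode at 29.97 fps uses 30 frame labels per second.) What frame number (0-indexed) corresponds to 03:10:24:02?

Total seconds to the label: (3 × 3600 + 10 × 60 + 24) = 11424.
Frame index = 11424 × 30 + 2 = 342722.

342722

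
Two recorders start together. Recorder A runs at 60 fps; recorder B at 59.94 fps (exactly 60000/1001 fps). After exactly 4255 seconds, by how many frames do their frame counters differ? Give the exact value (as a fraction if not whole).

A emits 60 × 4255 = 255300 frames; B emits 60000/1001 × 4255 = 255300000/1001.
Difference = 255300/1001 frames (≈ 255.0450); B is behind A.

255300/1001 frames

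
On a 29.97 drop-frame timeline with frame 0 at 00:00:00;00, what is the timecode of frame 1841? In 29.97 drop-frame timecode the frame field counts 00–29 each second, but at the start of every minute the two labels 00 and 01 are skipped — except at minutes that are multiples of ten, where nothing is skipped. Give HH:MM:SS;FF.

00:01:01;13

Each 10-minute DF block holds 10 × 60 × 30 − 9 × 2 = 17982 frames. 1841 ÷ 17982 → 0 full blocks, remainder 1841.
Within the partial block the first minute is 1800 frames and each further minute 1798, so 1 further minute boundary passed. Total skipped labels = 18 × 0 + 2 × 1 = 2.
Non-drop label index = 1841 + 2 = 1843; at 30 labels/s that is 00:01:01:13, i.e. DF 00:01:01;13.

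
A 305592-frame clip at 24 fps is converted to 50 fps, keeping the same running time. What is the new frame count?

Target frames = source frames × (target rate / source rate) = 305592 × (50)/(24) = 305592 × 25/12 = 636650.

636650 frames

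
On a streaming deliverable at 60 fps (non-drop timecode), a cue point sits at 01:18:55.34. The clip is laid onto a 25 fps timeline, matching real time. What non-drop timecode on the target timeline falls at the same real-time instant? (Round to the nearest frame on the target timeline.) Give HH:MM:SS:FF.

01:18:55:14

Source frame index: (1×3600 + 18×60 + 55) × 60 + 34 = 284134.
Real time: 284134 / (60) = 142067/30 s.
Target frame: (142067/30) × (25) = 710335/6 ≈ 118389.167 → 118389.
At 25 labels/s: frame 118389 → 01:18:55:14.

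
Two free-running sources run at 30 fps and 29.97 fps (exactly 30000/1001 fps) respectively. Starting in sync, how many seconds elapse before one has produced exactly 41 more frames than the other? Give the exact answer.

41041/30 seconds

The gap grows by |30000/1001 − 30| = 30/1001 frames per second.
Time for a 41-frame gap: 41 ÷ (30/1001) = 41041/30 s.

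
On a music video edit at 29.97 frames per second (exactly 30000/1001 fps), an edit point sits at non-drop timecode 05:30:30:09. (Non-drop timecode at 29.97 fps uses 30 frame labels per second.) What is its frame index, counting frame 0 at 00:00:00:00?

Total seconds to the label: (5 × 3600 + 30 × 60 + 30) = 19830.
Frame index = 19830 × 30 + 9 = 594909.

594909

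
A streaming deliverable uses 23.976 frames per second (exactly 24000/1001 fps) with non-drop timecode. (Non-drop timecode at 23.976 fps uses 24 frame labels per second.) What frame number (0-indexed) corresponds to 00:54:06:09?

Total seconds to the label: (0 × 3600 + 54 × 60 + 6) = 3246.
Frame index = 3246 × 24 + 9 = 77913.

77913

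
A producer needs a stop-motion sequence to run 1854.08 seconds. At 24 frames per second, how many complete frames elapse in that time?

Frames = 1854.08 × 24 = 1112448/25 ≈ 44497.9200.
Complete frames: 44497.

44497 frames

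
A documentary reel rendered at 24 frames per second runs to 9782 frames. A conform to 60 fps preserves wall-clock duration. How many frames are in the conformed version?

Target frames = source frames × (target rate / source rate) = 9782 × (60)/(24) = 9782 × 5/2 = 24455.

24455 frames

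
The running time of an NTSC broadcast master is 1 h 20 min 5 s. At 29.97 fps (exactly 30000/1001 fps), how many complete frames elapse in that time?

144005 frames

1 h 20 min 5 s = 4805 s.
Frames = 4805 × 30000/1001 = 144150000/1001 ≈ 144005.9940.
Complete frames: 144005.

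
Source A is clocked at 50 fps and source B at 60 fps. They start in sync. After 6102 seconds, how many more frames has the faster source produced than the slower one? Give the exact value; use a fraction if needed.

61020 frames

A emits 50 × 6102 = 305100 frames; B emits 60 × 6102 = 366120.
Difference = 61020 frames; B is ahead of A.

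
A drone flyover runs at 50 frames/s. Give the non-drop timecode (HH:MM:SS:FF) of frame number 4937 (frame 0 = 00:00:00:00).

4937 ÷ 50 = 98 full seconds, remainder 37 frames.
98 s = 0 h 1 min 38 s.
Timecode: 00:01:38:37.

00:01:38:37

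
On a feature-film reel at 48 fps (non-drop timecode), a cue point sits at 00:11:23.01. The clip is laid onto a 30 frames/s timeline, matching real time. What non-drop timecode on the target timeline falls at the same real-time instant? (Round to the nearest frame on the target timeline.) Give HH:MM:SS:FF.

00:11:23:01

Source frame index: (0×3600 + 11×60 + 23) × 48 + 1 = 32785.
Real time: 32785 / (48) = 32785/48 s.
Target frame: (32785/48) × (30) = 163925/8 ≈ 20490.625 → 20491.
At 30 labels/s: frame 20491 → 00:11:23:01.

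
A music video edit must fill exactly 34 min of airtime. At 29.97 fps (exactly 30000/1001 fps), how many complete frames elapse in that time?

34 min = 2040 s.
Frames = 2040 × 30000/1001 = 61200000/1001 ≈ 61138.8611.
Complete frames: 61138.

61138 frames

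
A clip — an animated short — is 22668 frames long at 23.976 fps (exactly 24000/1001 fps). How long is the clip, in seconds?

945.4445 seconds

Running time = 22668 / (24000/1001) = 945.4445 s.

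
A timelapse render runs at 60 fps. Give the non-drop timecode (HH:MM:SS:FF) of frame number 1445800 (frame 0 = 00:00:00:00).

06:41:36:40

1445800 ÷ 60 = 24096 full seconds, remainder 40 frames.
24096 s = 6 h 41 min 36 s.
Timecode: 06:41:36:40.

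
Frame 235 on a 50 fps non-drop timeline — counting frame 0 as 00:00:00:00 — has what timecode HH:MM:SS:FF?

235 ÷ 50 = 4 full seconds, remainder 35 frames.
4 s = 0 h 0 min 4 s.
Timecode: 00:00:04:35.

00:00:04:35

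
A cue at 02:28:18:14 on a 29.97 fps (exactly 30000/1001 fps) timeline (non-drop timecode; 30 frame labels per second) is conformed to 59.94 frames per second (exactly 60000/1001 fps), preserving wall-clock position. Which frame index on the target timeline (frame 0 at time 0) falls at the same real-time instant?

Source frame index: (2×3600 + 28×60 + 18) × 30 + 14 = 266954.
Real time: 266954 / (30000/1001) = 133610477/15000 s.
Target frame: (133610477/15000) × (60000/1001) = 533908.

frame 533908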